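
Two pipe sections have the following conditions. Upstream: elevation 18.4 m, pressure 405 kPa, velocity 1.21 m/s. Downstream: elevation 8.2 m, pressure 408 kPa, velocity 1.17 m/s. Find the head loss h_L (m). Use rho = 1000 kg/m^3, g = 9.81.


Total head at each section: H = z + p/(rho*g) + V^2/(2g).
H1 = 18.4 + 405*1000/(1000*9.81) + 1.21^2/(2*9.81)
   = 18.4 + 41.284 + 0.0746
   = 59.759 m.
H2 = 8.2 + 408*1000/(1000*9.81) + 1.17^2/(2*9.81)
   = 8.2 + 41.59 + 0.0698
   = 49.86 m.
h_L = H1 - H2 = 59.759 - 49.86 = 9.899 m.

9.899


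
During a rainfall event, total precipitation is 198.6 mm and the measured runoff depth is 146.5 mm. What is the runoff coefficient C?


The runoff coefficient C = runoff depth / rainfall depth.
C = 146.5 / 198.6
  = 0.7377.

0.7377


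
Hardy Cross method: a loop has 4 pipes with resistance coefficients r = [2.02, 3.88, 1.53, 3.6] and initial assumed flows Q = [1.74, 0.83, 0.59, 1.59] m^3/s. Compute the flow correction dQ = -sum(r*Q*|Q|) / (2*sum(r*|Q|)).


Numerator terms (r*Q*|Q|): 2.02*1.74*|1.74| = 6.1158; 3.88*0.83*|0.83| = 2.6729; 1.53*0.59*|0.59| = 0.5326; 3.6*1.59*|1.59| = 9.1012.
Sum of numerator = 18.4224.
Denominator terms (r*|Q|): 2.02*|1.74| = 3.5148; 3.88*|0.83| = 3.2204; 1.53*|0.59| = 0.9027; 3.6*|1.59| = 5.724.
2 * sum of denominator = 2 * 13.3619 = 26.7238.
dQ = -18.4224 / 26.7238 = -0.6894 m^3/s.

-0.6894


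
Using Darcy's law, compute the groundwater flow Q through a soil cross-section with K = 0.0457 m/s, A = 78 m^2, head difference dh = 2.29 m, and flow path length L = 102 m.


Darcy's law: Q = K * A * i, where i = dh/L.
Hydraulic gradient i = 2.29 / 102 = 0.022451.
Q = 0.0457 * 78 * 0.022451
  = 0.08 m^3/s.

0.08


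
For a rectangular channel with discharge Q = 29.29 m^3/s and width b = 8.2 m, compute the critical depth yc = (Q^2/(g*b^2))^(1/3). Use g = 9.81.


Using yc = (Q^2 / (g * b^2))^(1/3):
Q^2 = 29.29^2 = 857.9.
g * b^2 = 9.81 * 8.2^2 = 9.81 * 67.24 = 659.62.
Q^2 / (g*b^2) = 857.9 / 659.62 = 1.3006.
yc = 1.3006^(1/3) = 1.0916 m.

1.0916


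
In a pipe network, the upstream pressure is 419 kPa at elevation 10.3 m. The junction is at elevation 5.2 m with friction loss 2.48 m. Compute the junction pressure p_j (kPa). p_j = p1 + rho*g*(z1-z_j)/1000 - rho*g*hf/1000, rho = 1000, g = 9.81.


Junction pressure: p_j = p1 + rho*g*(z1 - z_j)/1000 - rho*g*hf/1000.
Elevation term = 1000*9.81*(10.3 - 5.2)/1000 = 50.031 kPa.
Friction term = 1000*9.81*2.48/1000 = 24.329 kPa.
p_j = 419 + 50.031 - 24.329 = 444.7 kPa.

444.7


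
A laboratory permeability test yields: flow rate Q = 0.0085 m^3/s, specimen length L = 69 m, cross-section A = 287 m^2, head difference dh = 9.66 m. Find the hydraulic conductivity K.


From K = Q*L / (A*dh):
Numerator: Q*L = 0.0085 * 69 = 0.5865.
Denominator: A*dh = 287 * 9.66 = 2772.42.
K = 0.5865 / 2772.42 = 0.000212 m/s.

0.000212


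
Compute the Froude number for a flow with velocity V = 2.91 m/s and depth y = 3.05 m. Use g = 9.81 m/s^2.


The Froude number is defined as Fr = V / sqrt(g*y).
g*y = 9.81 * 3.05 = 29.9205.
sqrt(g*y) = sqrt(29.9205) = 5.47.
Fr = 2.91 / 5.47 = 0.532.

0.532


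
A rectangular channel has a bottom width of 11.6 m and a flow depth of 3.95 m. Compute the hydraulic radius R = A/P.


For a rectangular section:
Flow area A = b * y = 11.6 * 3.95 = 45.82 m^2.
Wetted perimeter P = b + 2y = 11.6 + 2*3.95 = 19.5 m.
Hydraulic radius R = A/P = 45.82 / 19.5 = 2.3497 m.

2.3497


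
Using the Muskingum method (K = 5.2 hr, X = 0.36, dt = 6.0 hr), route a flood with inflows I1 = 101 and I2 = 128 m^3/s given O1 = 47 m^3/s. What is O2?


Muskingum coefficients:
denom = 2*K*(1-X) + dt = 2*5.2*(1-0.36) + 6.0 = 12.656.
C0 = (dt - 2*K*X)/denom = (6.0 - 2*5.2*0.36)/12.656 = 0.1783.
C1 = (dt + 2*K*X)/denom = (6.0 + 2*5.2*0.36)/12.656 = 0.7699.
C2 = (2*K*(1-X) - dt)/denom = 0.0518.
O2 = C0*I2 + C1*I1 + C2*O1
   = 0.1783*128 + 0.7699*101 + 0.0518*47
   = 103.01 m^3/s.

103.01


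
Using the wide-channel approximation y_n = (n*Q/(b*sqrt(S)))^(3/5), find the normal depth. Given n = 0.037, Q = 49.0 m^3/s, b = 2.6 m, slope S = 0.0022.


We use the wide-channel approximation y_n = (n*Q/(b*sqrt(S)))^(3/5).
sqrt(S) = sqrt(0.0022) = 0.046904.
Numerator: n*Q = 0.037 * 49.0 = 1.813.
Denominator: b*sqrt(S) = 2.6 * 0.046904 = 0.12195.
arg = 14.8666.
y_n = 14.8666^(3/5) = 5.0504 m.

5.0504


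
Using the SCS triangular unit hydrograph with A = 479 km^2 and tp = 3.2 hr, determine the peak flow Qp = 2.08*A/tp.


SCS formula: Qp = 2.08 * A / tp.
Qp = 2.08 * 479 / 3.2
   = 996.32 / 3.2
   = 311.35 m^3/s per cm.

311.35


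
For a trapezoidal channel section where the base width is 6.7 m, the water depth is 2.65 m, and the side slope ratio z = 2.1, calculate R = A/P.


For a trapezoidal section with side slope z:
A = (b + z*y)*y = (6.7 + 2.1*2.65)*2.65 = 32.502 m^2.
P = b + 2*y*sqrt(1 + z^2) = 6.7 + 2*2.65*sqrt(1 + 2.1^2) = 19.027 m.
R = A/P = 32.502 / 19.027 = 1.7082 m.

1.7082


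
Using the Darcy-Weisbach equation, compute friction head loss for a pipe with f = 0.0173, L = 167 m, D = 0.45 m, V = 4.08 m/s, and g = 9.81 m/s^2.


Darcy-Weisbach equation: h_f = f * (L/D) * V^2/(2g).
f * L/D = 0.0173 * 167/0.45 = 6.4202.
V^2/(2g) = 4.08^2 / (2*9.81) = 16.6464 / 19.62 = 0.8484 m.
h_f = 6.4202 * 0.8484 = 5.447 m.

5.447


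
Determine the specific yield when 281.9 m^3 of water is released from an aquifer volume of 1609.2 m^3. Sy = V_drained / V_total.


Specific yield Sy = Volume drained / Total volume.
Sy = 281.9 / 1609.2
   = 0.1752.

0.1752


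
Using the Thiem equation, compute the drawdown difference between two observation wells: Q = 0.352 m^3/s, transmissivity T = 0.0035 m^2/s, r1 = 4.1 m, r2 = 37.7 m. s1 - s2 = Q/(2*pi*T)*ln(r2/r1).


Thiem equation: s1 - s2 = Q/(2*pi*T) * ln(r2/r1).
ln(r2/r1) = ln(37.7/4.1) = 2.2187.
Q/(2*pi*T) = 0.352 / (2*pi*0.0035) = 0.352 / 0.022 = 16.0064.
s1 - s2 = 16.0064 * 2.2187 = 35.5131 m.

35.5131


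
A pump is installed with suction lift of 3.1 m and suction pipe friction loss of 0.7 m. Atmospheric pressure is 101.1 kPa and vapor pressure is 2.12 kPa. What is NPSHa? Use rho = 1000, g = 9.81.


NPSHa = p_atm/(rho*g) - z_s - hf_s - p_vap/(rho*g).
p_atm/(rho*g) = 101.1*1000 / (1000*9.81) = 10.306 m.
p_vap/(rho*g) = 2.12*1000 / (1000*9.81) = 0.216 m.
NPSHa = 10.306 - 3.1 - 0.7 - 0.216
      = 6.29 m.

6.29


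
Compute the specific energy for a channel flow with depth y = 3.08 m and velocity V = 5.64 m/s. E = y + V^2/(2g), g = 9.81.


Specific energy E = y + V^2/(2g).
Velocity head = V^2/(2g) = 5.64^2 / (2*9.81) = 31.8096 / 19.62 = 1.6213 m.
E = 3.08 + 1.6213 = 4.7013 m.

4.7013


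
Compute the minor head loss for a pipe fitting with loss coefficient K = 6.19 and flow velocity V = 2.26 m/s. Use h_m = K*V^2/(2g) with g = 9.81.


Minor loss formula: h_m = K * V^2/(2g).
V^2 = 2.26^2 = 5.1076.
V^2/(2g) = 5.1076 / 19.62 = 0.2603 m.
h_m = 6.19 * 0.2603 = 1.6114 m.

1.6114


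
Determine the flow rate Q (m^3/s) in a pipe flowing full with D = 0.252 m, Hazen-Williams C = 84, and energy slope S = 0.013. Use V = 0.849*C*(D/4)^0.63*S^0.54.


For a full circular pipe, R = D/4 = 0.252/4 = 0.063 m.
V = 0.849 * 84 * 0.063^0.63 * 0.013^0.54
  = 0.849 * 84 * 0.17522 * 0.095836
  = 1.1976 m/s.
Pipe area A = pi*D^2/4 = pi*0.252^2/4 = 0.0499 m^2.
Q = A * V = 0.0499 * 1.1976 = 0.0597 m^3/s.

0.0597


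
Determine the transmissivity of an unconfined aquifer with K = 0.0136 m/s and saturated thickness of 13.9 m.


Transmissivity is defined as T = K * h.
T = 0.0136 * 13.9
  = 0.189 m^2/s.

0.189


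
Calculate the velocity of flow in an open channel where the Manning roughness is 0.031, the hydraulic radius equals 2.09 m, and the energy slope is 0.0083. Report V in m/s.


Manning's equation gives V = (1/n) * R^(2/3) * S^(1/2).
First, compute R^(2/3) = 2.09^(2/3) = 1.6347.
Next, S^(1/2) = 0.0083^(1/2) = 0.091104.
Then 1/n = 1/0.031 = 32.26.
V = 32.26 * 1.6347 * 0.091104 = 4.8041 m/s.

4.8041


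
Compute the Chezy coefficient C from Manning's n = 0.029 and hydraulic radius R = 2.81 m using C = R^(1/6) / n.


The Chezy coefficient relates to Manning's n through C = R^(1/6) / n.
R^(1/6) = 2.81^(1/6) = 1.187912.
C = 1.187912 / 0.029 = 40.96 m^(1/2)/s.

40.96


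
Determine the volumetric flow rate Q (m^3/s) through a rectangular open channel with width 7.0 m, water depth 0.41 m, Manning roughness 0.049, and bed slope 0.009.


For a rectangular channel, the cross-sectional area A = b * y = 7.0 * 0.41 = 2.87 m^2.
The wetted perimeter P = b + 2y = 7.0 + 2*0.41 = 7.82 m.
Hydraulic radius R = A/P = 2.87/7.82 = 0.367 m.
Velocity V = (1/n)*R^(2/3)*S^(1/2) = (1/0.049)*0.367^(2/3)*0.009^(1/2) = 0.9924 m/s.
Discharge Q = A * V = 2.87 * 0.9924 = 2.848 m^3/s.

2.848


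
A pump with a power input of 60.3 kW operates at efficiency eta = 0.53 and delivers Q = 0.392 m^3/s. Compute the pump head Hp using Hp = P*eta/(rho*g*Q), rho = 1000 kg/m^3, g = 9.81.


Pump head formula: Hp = P * eta / (rho * g * Q).
Numerator: P * eta = 60.3 * 1000 * 0.53 = 31959.0 W.
Denominator: rho * g * Q = 1000 * 9.81 * 0.392 = 3845.52.
Hp = 31959.0 / 3845.52 = 8.31 m.

8.31


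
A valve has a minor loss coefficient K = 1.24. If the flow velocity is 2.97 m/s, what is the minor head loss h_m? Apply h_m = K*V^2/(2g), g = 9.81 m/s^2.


Minor loss formula: h_m = K * V^2/(2g).
V^2 = 2.97^2 = 8.8209.
V^2/(2g) = 8.8209 / 19.62 = 0.4496 m.
h_m = 1.24 * 0.4496 = 0.5575 m.

0.5575


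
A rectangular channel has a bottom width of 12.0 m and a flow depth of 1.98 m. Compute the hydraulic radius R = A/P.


For a rectangular section:
Flow area A = b * y = 12.0 * 1.98 = 23.76 m^2.
Wetted perimeter P = b + 2y = 12.0 + 2*1.98 = 15.96 m.
Hydraulic radius R = A/P = 23.76 / 15.96 = 1.4887 m.

1.4887


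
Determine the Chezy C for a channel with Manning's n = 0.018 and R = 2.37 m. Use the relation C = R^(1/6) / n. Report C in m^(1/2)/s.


The Chezy coefficient relates to Manning's n through C = R^(1/6) / n.
R^(1/6) = 2.37^(1/6) = 1.15467.
C = 1.15467 / 0.018 = 64.15 m^(1/2)/s.

64.15


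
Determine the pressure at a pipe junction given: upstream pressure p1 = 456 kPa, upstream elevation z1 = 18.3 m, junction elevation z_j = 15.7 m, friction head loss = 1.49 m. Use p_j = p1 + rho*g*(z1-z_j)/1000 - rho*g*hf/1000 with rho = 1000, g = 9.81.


Junction pressure: p_j = p1 + rho*g*(z1 - z_j)/1000 - rho*g*hf/1000.
Elevation term = 1000*9.81*(18.3 - 15.7)/1000 = 25.506 kPa.
Friction term = 1000*9.81*1.49/1000 = 14.617 kPa.
p_j = 456 + 25.506 - 14.617 = 466.89 kPa.

466.89


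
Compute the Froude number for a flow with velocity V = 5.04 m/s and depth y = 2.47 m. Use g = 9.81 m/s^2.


The Froude number is defined as Fr = V / sqrt(g*y).
g*y = 9.81 * 2.47 = 24.2307.
sqrt(g*y) = sqrt(24.2307) = 4.9225.
Fr = 5.04 / 4.9225 = 1.0239.

1.0239


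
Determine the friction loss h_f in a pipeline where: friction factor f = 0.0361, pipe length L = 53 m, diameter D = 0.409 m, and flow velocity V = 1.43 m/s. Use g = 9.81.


Darcy-Weisbach equation: h_f = f * (L/D) * V^2/(2g).
f * L/D = 0.0361 * 53/0.409 = 4.678.
V^2/(2g) = 1.43^2 / (2*9.81) = 2.0449 / 19.62 = 0.1042 m.
h_f = 4.678 * 0.1042 = 0.488 m.

0.488


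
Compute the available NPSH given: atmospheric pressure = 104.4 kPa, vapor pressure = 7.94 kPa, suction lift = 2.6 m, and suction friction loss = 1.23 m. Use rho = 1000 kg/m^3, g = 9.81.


NPSHa = p_atm/(rho*g) - z_s - hf_s - p_vap/(rho*g).
p_atm/(rho*g) = 104.4*1000 / (1000*9.81) = 10.642 m.
p_vap/(rho*g) = 7.94*1000 / (1000*9.81) = 0.809 m.
NPSHa = 10.642 - 2.6 - 1.23 - 0.809
      = 6.0 m.

6.0


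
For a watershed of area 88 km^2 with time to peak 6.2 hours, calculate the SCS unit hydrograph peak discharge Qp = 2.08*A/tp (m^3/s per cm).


SCS formula: Qp = 2.08 * A / tp.
Qp = 2.08 * 88 / 6.2
   = 183.04 / 6.2
   = 29.52 m^3/s per cm.

29.52


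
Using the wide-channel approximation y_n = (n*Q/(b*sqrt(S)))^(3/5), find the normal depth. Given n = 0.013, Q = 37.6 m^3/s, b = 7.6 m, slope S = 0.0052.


We use the wide-channel approximation y_n = (n*Q/(b*sqrt(S)))^(3/5).
sqrt(S) = sqrt(0.0052) = 0.072111.
Numerator: n*Q = 0.013 * 37.6 = 0.4888.
Denominator: b*sqrt(S) = 7.6 * 0.072111 = 0.548044.
arg = 0.8919.
y_n = 0.8919^(3/5) = 0.9337 m.

0.9337


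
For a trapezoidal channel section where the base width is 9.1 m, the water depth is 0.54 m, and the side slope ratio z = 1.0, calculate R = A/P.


For a trapezoidal section with side slope z:
A = (b + z*y)*y = (9.1 + 1.0*0.54)*0.54 = 5.206 m^2.
P = b + 2*y*sqrt(1 + z^2) = 9.1 + 2*0.54*sqrt(1 + 1.0^2) = 10.627 m.
R = A/P = 5.206 / 10.627 = 0.4898 m.

0.4898


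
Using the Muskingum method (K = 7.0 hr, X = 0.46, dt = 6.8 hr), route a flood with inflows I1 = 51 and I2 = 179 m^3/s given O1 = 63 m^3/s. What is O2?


Muskingum coefficients:
denom = 2*K*(1-X) + dt = 2*7.0*(1-0.46) + 6.8 = 14.36.
C0 = (dt - 2*K*X)/denom = (6.8 - 2*7.0*0.46)/14.36 = 0.0251.
C1 = (dt + 2*K*X)/denom = (6.8 + 2*7.0*0.46)/14.36 = 0.922.
C2 = (2*K*(1-X) - dt)/denom = 0.0529.
O2 = C0*I2 + C1*I1 + C2*O1
   = 0.0251*179 + 0.922*51 + 0.0529*63
   = 54.84 m^3/s.

54.84


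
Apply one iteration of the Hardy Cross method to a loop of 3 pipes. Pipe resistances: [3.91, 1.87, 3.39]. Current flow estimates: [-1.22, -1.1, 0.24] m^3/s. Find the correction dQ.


Numerator terms (r*Q*|Q|): 3.91*-1.22*|-1.22| = -5.8196; 1.87*-1.1*|-1.1| = -2.2627; 3.39*0.24*|0.24| = 0.1953.
Sum of numerator = -7.8871.
Denominator terms (r*|Q|): 3.91*|-1.22| = 4.7702; 1.87*|-1.1| = 2.057; 3.39*|0.24| = 0.8136.
2 * sum of denominator = 2 * 7.6408 = 15.2816.
dQ = --7.8871 / 15.2816 = 0.5161 m^3/s.

0.5161


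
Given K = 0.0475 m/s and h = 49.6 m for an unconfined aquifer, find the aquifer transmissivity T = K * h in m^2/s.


Transmissivity is defined as T = K * h.
T = 0.0475 * 49.6
  = 2.356 m^2/s.

2.356


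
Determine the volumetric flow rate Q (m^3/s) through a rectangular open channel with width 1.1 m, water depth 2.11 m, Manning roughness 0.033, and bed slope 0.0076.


For a rectangular channel, the cross-sectional area A = b * y = 1.1 * 2.11 = 2.32 m^2.
The wetted perimeter P = b + 2y = 1.1 + 2*2.11 = 5.32 m.
Hydraulic radius R = A/P = 2.32/5.32 = 0.4363 m.
Velocity V = (1/n)*R^(2/3)*S^(1/2) = (1/0.033)*0.4363^(2/3)*0.0076^(1/2) = 1.5196 m/s.
Discharge Q = A * V = 2.32 * 1.5196 = 3.527 m^3/s.

3.527


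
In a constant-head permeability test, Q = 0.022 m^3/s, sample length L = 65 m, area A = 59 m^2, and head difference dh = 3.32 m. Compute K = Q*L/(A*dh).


From K = Q*L / (A*dh):
Numerator: Q*L = 0.022 * 65 = 1.43.
Denominator: A*dh = 59 * 3.32 = 195.88.
K = 1.43 / 195.88 = 0.0073 m/s.

0.0073


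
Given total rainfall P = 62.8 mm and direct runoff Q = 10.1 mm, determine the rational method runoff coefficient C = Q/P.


The runoff coefficient C = runoff depth / rainfall depth.
C = 10.1 / 62.8
  = 0.1608.

0.1608


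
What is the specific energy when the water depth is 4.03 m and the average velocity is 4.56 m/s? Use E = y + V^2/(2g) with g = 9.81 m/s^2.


Specific energy E = y + V^2/(2g).
Velocity head = V^2/(2g) = 4.56^2 / (2*9.81) = 20.7936 / 19.62 = 1.0598 m.
E = 4.03 + 1.0598 = 5.0898 m.

5.0898


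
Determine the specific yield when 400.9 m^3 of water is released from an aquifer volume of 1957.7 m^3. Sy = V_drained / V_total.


Specific yield Sy = Volume drained / Total volume.
Sy = 400.9 / 1957.7
   = 0.2048.

0.2048


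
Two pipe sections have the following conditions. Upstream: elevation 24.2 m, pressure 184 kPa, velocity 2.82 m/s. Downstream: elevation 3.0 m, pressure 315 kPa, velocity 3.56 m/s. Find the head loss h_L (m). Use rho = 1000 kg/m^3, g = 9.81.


Total head at each section: H = z + p/(rho*g) + V^2/(2g).
H1 = 24.2 + 184*1000/(1000*9.81) + 2.82^2/(2*9.81)
   = 24.2 + 18.756 + 0.4053
   = 43.362 m.
H2 = 3.0 + 315*1000/(1000*9.81) + 3.56^2/(2*9.81)
   = 3.0 + 32.11 + 0.646
   = 35.756 m.
h_L = H1 - H2 = 43.362 - 35.756 = 7.606 m.

7.606


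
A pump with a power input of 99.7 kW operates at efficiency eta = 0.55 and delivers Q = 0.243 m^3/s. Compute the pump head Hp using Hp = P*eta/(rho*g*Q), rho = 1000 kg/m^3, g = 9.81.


Pump head formula: Hp = P * eta / (rho * g * Q).
Numerator: P * eta = 99.7 * 1000 * 0.55 = 54835.0 W.
Denominator: rho * g * Q = 1000 * 9.81 * 0.243 = 2383.83.
Hp = 54835.0 / 2383.83 = 23.0 m.

23.0


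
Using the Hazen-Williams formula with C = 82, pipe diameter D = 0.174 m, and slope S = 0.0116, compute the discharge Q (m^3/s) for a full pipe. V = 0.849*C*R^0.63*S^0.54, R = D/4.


For a full circular pipe, R = D/4 = 0.174/4 = 0.0435 m.
V = 0.849 * 82 * 0.0435^0.63 * 0.0116^0.54
  = 0.849 * 82 * 0.138755 * 0.090117
  = 0.8705 m/s.
Pipe area A = pi*D^2/4 = pi*0.174^2/4 = 0.0238 m^2.
Q = A * V = 0.0238 * 0.8705 = 0.0207 m^3/s.

0.0207


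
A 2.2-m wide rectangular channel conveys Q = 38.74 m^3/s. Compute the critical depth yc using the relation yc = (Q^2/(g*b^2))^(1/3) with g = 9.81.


Using yc = (Q^2 / (g * b^2))^(1/3):
Q^2 = 38.74^2 = 1500.79.
g * b^2 = 9.81 * 2.2^2 = 9.81 * 4.84 = 47.48.
Q^2 / (g*b^2) = 1500.79 / 47.48 = 31.6089.
yc = 31.6089^(1/3) = 3.1618 m.

3.1618


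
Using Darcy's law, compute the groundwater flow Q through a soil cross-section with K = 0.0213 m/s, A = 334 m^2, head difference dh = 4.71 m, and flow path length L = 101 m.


Darcy's law: Q = K * A * i, where i = dh/L.
Hydraulic gradient i = 4.71 / 101 = 0.046634.
Q = 0.0213 * 334 * 0.046634
  = 0.3318 m^3/s.

0.3318


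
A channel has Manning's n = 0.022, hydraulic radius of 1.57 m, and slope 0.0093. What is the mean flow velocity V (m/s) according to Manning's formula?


Manning's equation gives V = (1/n) * R^(2/3) * S^(1/2).
First, compute R^(2/3) = 1.57^(2/3) = 1.3508.
Next, S^(1/2) = 0.0093^(1/2) = 0.096437.
Then 1/n = 1/0.022 = 45.45.
V = 45.45 * 1.3508 * 0.096437 = 5.9213 m/s.

5.9213


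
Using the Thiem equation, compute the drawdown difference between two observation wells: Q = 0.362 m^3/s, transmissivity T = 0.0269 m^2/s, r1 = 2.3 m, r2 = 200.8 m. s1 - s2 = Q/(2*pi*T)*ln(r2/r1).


Thiem equation: s1 - s2 = Q/(2*pi*T) * ln(r2/r1).
ln(r2/r1) = ln(200.8/2.3) = 4.4694.
Q/(2*pi*T) = 0.362 / (2*pi*0.0269) = 0.362 / 0.169 = 2.1418.
s1 - s2 = 2.1418 * 4.4694 = 9.5725 m.

9.5725


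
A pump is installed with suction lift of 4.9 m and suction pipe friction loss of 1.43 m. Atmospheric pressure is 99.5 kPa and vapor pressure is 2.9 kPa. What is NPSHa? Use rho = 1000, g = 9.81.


NPSHa = p_atm/(rho*g) - z_s - hf_s - p_vap/(rho*g).
p_atm/(rho*g) = 99.5*1000 / (1000*9.81) = 10.143 m.
p_vap/(rho*g) = 2.9*1000 / (1000*9.81) = 0.296 m.
NPSHa = 10.143 - 4.9 - 1.43 - 0.296
      = 3.52 m.

3.52


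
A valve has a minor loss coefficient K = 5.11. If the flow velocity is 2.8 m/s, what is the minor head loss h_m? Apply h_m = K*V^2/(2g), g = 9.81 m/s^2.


Minor loss formula: h_m = K * V^2/(2g).
V^2 = 2.8^2 = 7.84.
V^2/(2g) = 7.84 / 19.62 = 0.3996 m.
h_m = 5.11 * 0.3996 = 2.0419 m.

2.0419


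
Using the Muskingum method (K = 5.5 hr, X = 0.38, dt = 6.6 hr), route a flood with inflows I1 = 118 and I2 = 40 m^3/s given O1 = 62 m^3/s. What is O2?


Muskingum coefficients:
denom = 2*K*(1-X) + dt = 2*5.5*(1-0.38) + 6.6 = 13.42.
C0 = (dt - 2*K*X)/denom = (6.6 - 2*5.5*0.38)/13.42 = 0.1803.
C1 = (dt + 2*K*X)/denom = (6.6 + 2*5.5*0.38)/13.42 = 0.8033.
C2 = (2*K*(1-X) - dt)/denom = 0.0164.
O2 = C0*I2 + C1*I1 + C2*O1
   = 0.1803*40 + 0.8033*118 + 0.0164*62
   = 103.02 m^3/s.

103.02


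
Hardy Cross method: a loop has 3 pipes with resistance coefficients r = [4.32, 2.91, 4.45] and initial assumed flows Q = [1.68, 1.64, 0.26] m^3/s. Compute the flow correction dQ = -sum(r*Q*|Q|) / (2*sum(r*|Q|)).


Numerator terms (r*Q*|Q|): 4.32*1.68*|1.68| = 12.1928; 2.91*1.64*|1.64| = 7.8267; 4.45*0.26*|0.26| = 0.3008.
Sum of numerator = 20.3203.
Denominator terms (r*|Q|): 4.32*|1.68| = 7.2576; 2.91*|1.64| = 4.7724; 4.45*|0.26| = 1.157.
2 * sum of denominator = 2 * 13.187 = 26.374.
dQ = -20.3203 / 26.374 = -0.7705 m^3/s.

-0.7705


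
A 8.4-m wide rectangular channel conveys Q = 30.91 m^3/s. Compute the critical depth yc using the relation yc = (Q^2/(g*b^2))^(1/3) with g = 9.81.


Using yc = (Q^2 / (g * b^2))^(1/3):
Q^2 = 30.91^2 = 955.43.
g * b^2 = 9.81 * 8.4^2 = 9.81 * 70.56 = 692.19.
Q^2 / (g*b^2) = 955.43 / 692.19 = 1.3803.
yc = 1.3803^(1/3) = 1.1134 m.

1.1134


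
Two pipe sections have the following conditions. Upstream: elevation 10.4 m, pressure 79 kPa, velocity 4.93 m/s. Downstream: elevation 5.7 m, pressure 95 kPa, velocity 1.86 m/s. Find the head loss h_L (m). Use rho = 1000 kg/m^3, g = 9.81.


Total head at each section: H = z + p/(rho*g) + V^2/(2g).
H1 = 10.4 + 79*1000/(1000*9.81) + 4.93^2/(2*9.81)
   = 10.4 + 8.053 + 1.2388
   = 19.692 m.
H2 = 5.7 + 95*1000/(1000*9.81) + 1.86^2/(2*9.81)
   = 5.7 + 9.684 + 0.1763
   = 15.56 m.
h_L = H1 - H2 = 19.692 - 15.56 = 4.131 m.

4.131


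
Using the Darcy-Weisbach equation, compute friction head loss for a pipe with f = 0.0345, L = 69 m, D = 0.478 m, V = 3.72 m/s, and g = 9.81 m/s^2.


Darcy-Weisbach equation: h_f = f * (L/D) * V^2/(2g).
f * L/D = 0.0345 * 69/0.478 = 4.9801.
V^2/(2g) = 3.72^2 / (2*9.81) = 13.8384 / 19.62 = 0.7053 m.
h_f = 4.9801 * 0.7053 = 3.513 m.

3.513


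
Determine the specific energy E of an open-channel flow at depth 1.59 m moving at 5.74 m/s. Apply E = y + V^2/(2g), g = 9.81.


Specific energy E = y + V^2/(2g).
Velocity head = V^2/(2g) = 5.74^2 / (2*9.81) = 32.9476 / 19.62 = 1.6793 m.
E = 1.59 + 1.6793 = 3.2693 m.

3.2693


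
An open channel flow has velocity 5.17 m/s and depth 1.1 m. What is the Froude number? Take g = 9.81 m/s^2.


The Froude number is defined as Fr = V / sqrt(g*y).
g*y = 9.81 * 1.1 = 10.791.
sqrt(g*y) = sqrt(10.791) = 3.285.
Fr = 5.17 / 3.285 = 1.5738.

1.5738


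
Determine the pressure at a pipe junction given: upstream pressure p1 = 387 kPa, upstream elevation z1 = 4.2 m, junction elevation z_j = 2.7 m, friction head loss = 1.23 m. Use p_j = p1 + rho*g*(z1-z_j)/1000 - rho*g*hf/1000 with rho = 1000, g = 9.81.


Junction pressure: p_j = p1 + rho*g*(z1 - z_j)/1000 - rho*g*hf/1000.
Elevation term = 1000*9.81*(4.2 - 2.7)/1000 = 14.715 kPa.
Friction term = 1000*9.81*1.23/1000 = 12.066 kPa.
p_j = 387 + 14.715 - 12.066 = 389.65 kPa.

389.65


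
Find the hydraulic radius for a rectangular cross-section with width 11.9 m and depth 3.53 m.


For a rectangular section:
Flow area A = b * y = 11.9 * 3.53 = 42.01 m^2.
Wetted perimeter P = b + 2y = 11.9 + 2*3.53 = 18.96 m.
Hydraulic radius R = A/P = 42.01 / 18.96 = 2.2156 m.

2.2156


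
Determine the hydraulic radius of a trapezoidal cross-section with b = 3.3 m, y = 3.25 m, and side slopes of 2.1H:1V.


For a trapezoidal section with side slope z:
A = (b + z*y)*y = (3.3 + 2.1*3.25)*3.25 = 32.906 m^2.
P = b + 2*y*sqrt(1 + z^2) = 3.3 + 2*3.25*sqrt(1 + 2.1^2) = 18.419 m.
R = A/P = 32.906 / 18.419 = 1.7866 m.

1.7866


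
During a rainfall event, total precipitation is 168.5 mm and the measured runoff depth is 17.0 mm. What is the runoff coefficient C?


The runoff coefficient C = runoff depth / rainfall depth.
C = 17.0 / 168.5
  = 0.1009.

0.1009


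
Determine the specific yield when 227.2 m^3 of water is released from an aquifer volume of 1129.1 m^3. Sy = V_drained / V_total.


Specific yield Sy = Volume drained / Total volume.
Sy = 227.2 / 1129.1
   = 0.2012.

0.2012


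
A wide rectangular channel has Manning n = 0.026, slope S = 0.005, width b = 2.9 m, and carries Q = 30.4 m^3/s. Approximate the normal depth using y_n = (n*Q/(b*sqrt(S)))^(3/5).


We use the wide-channel approximation y_n = (n*Q/(b*sqrt(S)))^(3/5).
sqrt(S) = sqrt(0.005) = 0.070711.
Numerator: n*Q = 0.026 * 30.4 = 0.7904.
Denominator: b*sqrt(S) = 2.9 * 0.070711 = 0.205062.
arg = 3.8545.
y_n = 3.8545^(3/5) = 2.2469 m.

2.2469


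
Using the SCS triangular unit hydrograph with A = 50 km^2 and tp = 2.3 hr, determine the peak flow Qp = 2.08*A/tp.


SCS formula: Qp = 2.08 * A / tp.
Qp = 2.08 * 50 / 2.3
   = 104.0 / 2.3
   = 45.22 m^3/s per cm.

45.22


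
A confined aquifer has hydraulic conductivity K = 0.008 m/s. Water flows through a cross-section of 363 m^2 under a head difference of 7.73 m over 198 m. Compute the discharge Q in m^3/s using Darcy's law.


Darcy's law: Q = K * A * i, where i = dh/L.
Hydraulic gradient i = 7.73 / 198 = 0.03904.
Q = 0.008 * 363 * 0.03904
  = 0.1134 m^3/s.

0.1134


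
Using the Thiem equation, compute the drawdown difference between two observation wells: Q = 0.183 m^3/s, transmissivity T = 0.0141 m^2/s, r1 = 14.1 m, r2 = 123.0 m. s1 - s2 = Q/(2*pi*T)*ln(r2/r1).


Thiem equation: s1 - s2 = Q/(2*pi*T) * ln(r2/r1).
ln(r2/r1) = ln(123.0/14.1) = 2.166.
Q/(2*pi*T) = 0.183 / (2*pi*0.0141) = 0.183 / 0.0886 = 2.0656.
s1 - s2 = 2.0656 * 2.166 = 4.4742 m.

4.4742


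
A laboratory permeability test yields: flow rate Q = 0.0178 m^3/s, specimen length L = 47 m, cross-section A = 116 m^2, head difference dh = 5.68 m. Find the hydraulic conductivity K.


From K = Q*L / (A*dh):
Numerator: Q*L = 0.0178 * 47 = 0.8366.
Denominator: A*dh = 116 * 5.68 = 658.88.
K = 0.8366 / 658.88 = 0.00127 m/s.

0.00127


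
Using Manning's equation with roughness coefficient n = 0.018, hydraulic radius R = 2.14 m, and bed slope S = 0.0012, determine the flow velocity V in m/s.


Manning's equation gives V = (1/n) * R^(2/3) * S^(1/2).
First, compute R^(2/3) = 2.14^(2/3) = 1.6606.
Next, S^(1/2) = 0.0012^(1/2) = 0.034641.
Then 1/n = 1/0.018 = 55.56.
V = 55.56 * 1.6606 * 0.034641 = 3.1959 m/s.

3.1959


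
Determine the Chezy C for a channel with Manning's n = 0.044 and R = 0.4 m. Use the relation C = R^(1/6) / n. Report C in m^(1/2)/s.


The Chezy coefficient relates to Manning's n through C = R^(1/6) / n.
R^(1/6) = 0.4^(1/6) = 0.858374.
C = 0.858374 / 0.044 = 19.51 m^(1/2)/s.

19.51


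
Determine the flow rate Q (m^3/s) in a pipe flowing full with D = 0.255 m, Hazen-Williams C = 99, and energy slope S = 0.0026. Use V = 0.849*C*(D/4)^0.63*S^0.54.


For a full circular pipe, R = D/4 = 0.255/4 = 0.0638 m.
V = 0.849 * 99 * 0.0638^0.63 * 0.0026^0.54
  = 0.849 * 99 * 0.176532 * 0.040187
  = 0.5963 m/s.
Pipe area A = pi*D^2/4 = pi*0.255^2/4 = 0.0511 m^2.
Q = A * V = 0.0511 * 0.5963 = 0.0305 m^3/s.

0.0305


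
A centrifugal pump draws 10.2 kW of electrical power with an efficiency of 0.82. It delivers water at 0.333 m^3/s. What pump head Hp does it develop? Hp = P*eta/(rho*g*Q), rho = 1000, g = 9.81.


Pump head formula: Hp = P * eta / (rho * g * Q).
Numerator: P * eta = 10.2 * 1000 * 0.82 = 8364.0 W.
Denominator: rho * g * Q = 1000 * 9.81 * 0.333 = 3266.73.
Hp = 8364.0 / 3266.73 = 2.56 m.

2.56


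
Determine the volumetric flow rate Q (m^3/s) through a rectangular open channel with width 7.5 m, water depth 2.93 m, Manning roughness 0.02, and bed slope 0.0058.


For a rectangular channel, the cross-sectional area A = b * y = 7.5 * 2.93 = 21.98 m^2.
The wetted perimeter P = b + 2y = 7.5 + 2*2.93 = 13.36 m.
Hydraulic radius R = A/P = 21.98/13.36 = 1.6448 m.
Velocity V = (1/n)*R^(2/3)*S^(1/2) = (1/0.02)*1.6448^(2/3)*0.0058^(1/2) = 5.306 m/s.
Discharge Q = A * V = 21.98 * 5.306 = 116.599 m^3/s.

116.599


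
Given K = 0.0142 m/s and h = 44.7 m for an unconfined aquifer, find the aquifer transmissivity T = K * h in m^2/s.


Transmissivity is defined as T = K * h.
T = 0.0142 * 44.7
  = 0.6347 m^2/s.

0.6347


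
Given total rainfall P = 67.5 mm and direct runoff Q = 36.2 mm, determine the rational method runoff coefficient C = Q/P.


The runoff coefficient C = runoff depth / rainfall depth.
C = 36.2 / 67.5
  = 0.5363.

0.5363


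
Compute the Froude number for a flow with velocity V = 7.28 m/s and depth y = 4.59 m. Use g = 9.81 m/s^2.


The Froude number is defined as Fr = V / sqrt(g*y).
g*y = 9.81 * 4.59 = 45.0279.
sqrt(g*y) = sqrt(45.0279) = 6.7103.
Fr = 7.28 / 6.7103 = 1.0849.

1.0849


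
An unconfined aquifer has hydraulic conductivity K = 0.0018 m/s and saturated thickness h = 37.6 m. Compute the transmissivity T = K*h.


Transmissivity is defined as T = K * h.
T = 0.0018 * 37.6
  = 0.0677 m^2/s.

0.0677


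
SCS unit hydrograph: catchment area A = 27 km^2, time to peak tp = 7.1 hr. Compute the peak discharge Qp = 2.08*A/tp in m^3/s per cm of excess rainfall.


SCS formula: Qp = 2.08 * A / tp.
Qp = 2.08 * 27 / 7.1
   = 56.16 / 7.1
   = 7.91 m^3/s per cm.

7.91


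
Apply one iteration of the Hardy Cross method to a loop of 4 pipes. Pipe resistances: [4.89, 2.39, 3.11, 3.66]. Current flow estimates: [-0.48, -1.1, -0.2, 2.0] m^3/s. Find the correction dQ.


Numerator terms (r*Q*|Q|): 4.89*-0.48*|-0.48| = -1.1267; 2.39*-1.1*|-1.1| = -2.8919; 3.11*-0.2*|-0.2| = -0.1244; 3.66*2.0*|2.0| = 14.64.
Sum of numerator = 10.497.
Denominator terms (r*|Q|): 4.89*|-0.48| = 2.3472; 2.39*|-1.1| = 2.629; 3.11*|-0.2| = 0.622; 3.66*|2.0| = 7.32.
2 * sum of denominator = 2 * 12.9182 = 25.8364.
dQ = -10.497 / 25.8364 = -0.4063 m^3/s.

-0.4063


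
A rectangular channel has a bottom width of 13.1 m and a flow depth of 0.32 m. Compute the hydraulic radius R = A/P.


For a rectangular section:
Flow area A = b * y = 13.1 * 0.32 = 4.19 m^2.
Wetted perimeter P = b + 2y = 13.1 + 2*0.32 = 13.74 m.
Hydraulic radius R = A/P = 4.19 / 13.74 = 0.3051 m.

0.3051


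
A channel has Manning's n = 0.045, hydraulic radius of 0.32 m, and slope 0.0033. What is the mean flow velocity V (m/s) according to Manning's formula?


Manning's equation gives V = (1/n) * R^(2/3) * S^(1/2).
First, compute R^(2/3) = 0.32^(2/3) = 0.4678.
Next, S^(1/2) = 0.0033^(1/2) = 0.057446.
Then 1/n = 1/0.045 = 22.22.
V = 22.22 * 0.4678 * 0.057446 = 0.5972 m/s.

0.5972


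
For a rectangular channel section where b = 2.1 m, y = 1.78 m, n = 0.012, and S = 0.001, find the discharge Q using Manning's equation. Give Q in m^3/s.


For a rectangular channel, the cross-sectional area A = b * y = 2.1 * 1.78 = 3.74 m^2.
The wetted perimeter P = b + 2y = 2.1 + 2*1.78 = 5.66 m.
Hydraulic radius R = A/P = 3.74/5.66 = 0.6604 m.
Velocity V = (1/n)*R^(2/3)*S^(1/2) = (1/0.012)*0.6604^(2/3)*0.001^(1/2) = 1.9985 m/s.
Discharge Q = A * V = 3.74 * 1.9985 = 7.47 m^3/s.

7.47


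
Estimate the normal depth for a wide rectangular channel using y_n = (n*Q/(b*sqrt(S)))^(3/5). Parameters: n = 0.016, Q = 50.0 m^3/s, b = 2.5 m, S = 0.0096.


We use the wide-channel approximation y_n = (n*Q/(b*sqrt(S)))^(3/5).
sqrt(S) = sqrt(0.0096) = 0.09798.
Numerator: n*Q = 0.016 * 50.0 = 0.8.
Denominator: b*sqrt(S) = 2.5 * 0.09798 = 0.24495.
arg = 3.266.
y_n = 3.266^(3/5) = 2.0343 m.

2.0343


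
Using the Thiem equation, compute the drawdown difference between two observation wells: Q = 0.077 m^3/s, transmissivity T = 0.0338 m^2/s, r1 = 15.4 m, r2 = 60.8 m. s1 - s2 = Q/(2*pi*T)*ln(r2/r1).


Thiem equation: s1 - s2 = Q/(2*pi*T) * ln(r2/r1).
ln(r2/r1) = ln(60.8/15.4) = 1.3732.
Q/(2*pi*T) = 0.077 / (2*pi*0.0338) = 0.077 / 0.2124 = 0.3626.
s1 - s2 = 0.3626 * 1.3732 = 0.4979 m.

0.4979


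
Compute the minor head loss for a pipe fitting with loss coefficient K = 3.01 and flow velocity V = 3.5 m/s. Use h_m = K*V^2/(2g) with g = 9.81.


Minor loss formula: h_m = K * V^2/(2g).
V^2 = 3.5^2 = 12.25.
V^2/(2g) = 12.25 / 19.62 = 0.6244 m.
h_m = 3.01 * 0.6244 = 1.8793 m.

1.8793


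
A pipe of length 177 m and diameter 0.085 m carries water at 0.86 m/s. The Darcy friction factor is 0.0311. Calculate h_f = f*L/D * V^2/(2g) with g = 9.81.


Darcy-Weisbach equation: h_f = f * (L/D) * V^2/(2g).
f * L/D = 0.0311 * 177/0.085 = 64.7612.
V^2/(2g) = 0.86^2 / (2*9.81) = 0.7396 / 19.62 = 0.0377 m.
h_f = 64.7612 * 0.0377 = 2.441 m.

2.441


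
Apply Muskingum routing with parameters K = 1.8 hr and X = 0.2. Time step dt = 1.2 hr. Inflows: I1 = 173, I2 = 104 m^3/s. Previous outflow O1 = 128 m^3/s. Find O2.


Muskingum coefficients:
denom = 2*K*(1-X) + dt = 2*1.8*(1-0.2) + 1.2 = 4.08.
C0 = (dt - 2*K*X)/denom = (1.2 - 2*1.8*0.2)/4.08 = 0.1176.
C1 = (dt + 2*K*X)/denom = (1.2 + 2*1.8*0.2)/4.08 = 0.4706.
C2 = (2*K*(1-X) - dt)/denom = 0.4118.
O2 = C0*I2 + C1*I1 + C2*O1
   = 0.1176*104 + 0.4706*173 + 0.4118*128
   = 146.35 m^3/s.

146.35


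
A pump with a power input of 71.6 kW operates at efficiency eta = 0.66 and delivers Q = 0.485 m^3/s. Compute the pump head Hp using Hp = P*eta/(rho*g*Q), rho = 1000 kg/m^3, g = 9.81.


Pump head formula: Hp = P * eta / (rho * g * Q).
Numerator: P * eta = 71.6 * 1000 * 0.66 = 47256.0 W.
Denominator: rho * g * Q = 1000 * 9.81 * 0.485 = 4757.85.
Hp = 47256.0 / 4757.85 = 9.93 m.

9.93


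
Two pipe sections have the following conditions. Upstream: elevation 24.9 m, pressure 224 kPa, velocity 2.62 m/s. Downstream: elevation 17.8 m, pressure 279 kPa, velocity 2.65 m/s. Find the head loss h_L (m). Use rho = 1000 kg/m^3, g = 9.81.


Total head at each section: H = z + p/(rho*g) + V^2/(2g).
H1 = 24.9 + 224*1000/(1000*9.81) + 2.62^2/(2*9.81)
   = 24.9 + 22.834 + 0.3499
   = 48.084 m.
H2 = 17.8 + 279*1000/(1000*9.81) + 2.65^2/(2*9.81)
   = 17.8 + 28.44 + 0.3579
   = 46.598 m.
h_L = H1 - H2 = 48.084 - 46.598 = 1.485 m.

1.485


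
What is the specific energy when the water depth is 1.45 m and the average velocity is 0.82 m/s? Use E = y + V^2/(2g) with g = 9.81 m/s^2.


Specific energy E = y + V^2/(2g).
Velocity head = V^2/(2g) = 0.82^2 / (2*9.81) = 0.6724 / 19.62 = 0.0343 m.
E = 1.45 + 0.0343 = 1.4843 m.

1.4843


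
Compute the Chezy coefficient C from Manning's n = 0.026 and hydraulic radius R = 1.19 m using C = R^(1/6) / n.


The Chezy coefficient relates to Manning's n through C = R^(1/6) / n.
R^(1/6) = 1.19^(1/6) = 1.029417.
C = 1.029417 / 0.026 = 39.59 m^(1/2)/s.

39.59


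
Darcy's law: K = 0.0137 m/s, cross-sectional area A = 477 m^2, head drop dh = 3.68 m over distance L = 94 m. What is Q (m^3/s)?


Darcy's law: Q = K * A * i, where i = dh/L.
Hydraulic gradient i = 3.68 / 94 = 0.039149.
Q = 0.0137 * 477 * 0.039149
  = 0.2558 m^3/s.

0.2558


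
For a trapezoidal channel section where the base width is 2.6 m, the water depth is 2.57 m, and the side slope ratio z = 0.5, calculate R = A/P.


For a trapezoidal section with side slope z:
A = (b + z*y)*y = (2.6 + 0.5*2.57)*2.57 = 9.984 m^2.
P = b + 2*y*sqrt(1 + z^2) = 2.6 + 2*2.57*sqrt(1 + 0.5^2) = 8.347 m.
R = A/P = 9.984 / 8.347 = 1.1962 m.

1.1962


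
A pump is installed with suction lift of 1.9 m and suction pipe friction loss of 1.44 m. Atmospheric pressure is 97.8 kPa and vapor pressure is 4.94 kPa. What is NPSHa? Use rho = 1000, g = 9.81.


NPSHa = p_atm/(rho*g) - z_s - hf_s - p_vap/(rho*g).
p_atm/(rho*g) = 97.8*1000 / (1000*9.81) = 9.969 m.
p_vap/(rho*g) = 4.94*1000 / (1000*9.81) = 0.504 m.
NPSHa = 9.969 - 1.9 - 1.44 - 0.504
      = 6.13 m.

6.13


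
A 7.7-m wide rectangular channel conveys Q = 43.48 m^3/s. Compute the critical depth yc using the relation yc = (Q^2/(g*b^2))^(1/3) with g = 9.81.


Using yc = (Q^2 / (g * b^2))^(1/3):
Q^2 = 43.48^2 = 1890.51.
g * b^2 = 9.81 * 7.7^2 = 9.81 * 59.29 = 581.63.
Q^2 / (g*b^2) = 1890.51 / 581.63 = 3.2504.
yc = 3.2504^(1/3) = 1.4813 m.

1.4813


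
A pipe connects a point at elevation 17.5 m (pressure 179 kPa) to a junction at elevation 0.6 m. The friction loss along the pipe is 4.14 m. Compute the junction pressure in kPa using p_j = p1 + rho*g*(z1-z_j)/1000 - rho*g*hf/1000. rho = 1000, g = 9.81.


Junction pressure: p_j = p1 + rho*g*(z1 - z_j)/1000 - rho*g*hf/1000.
Elevation term = 1000*9.81*(17.5 - 0.6)/1000 = 165.789 kPa.
Friction term = 1000*9.81*4.14/1000 = 40.613 kPa.
p_j = 179 + 165.789 - 40.613 = 304.18 kPa.

304.18


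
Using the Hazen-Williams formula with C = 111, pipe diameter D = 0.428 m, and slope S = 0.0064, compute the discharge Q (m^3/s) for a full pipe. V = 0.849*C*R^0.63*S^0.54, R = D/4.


For a full circular pipe, R = D/4 = 0.428/4 = 0.107 m.
V = 0.849 * 111 * 0.107^0.63 * 0.0064^0.54
  = 0.849 * 111 * 0.244631 * 0.065364
  = 1.5069 m/s.
Pipe area A = pi*D^2/4 = pi*0.428^2/4 = 0.1439 m^2.
Q = A * V = 0.1439 * 1.5069 = 0.2168 m^3/s.

0.2168


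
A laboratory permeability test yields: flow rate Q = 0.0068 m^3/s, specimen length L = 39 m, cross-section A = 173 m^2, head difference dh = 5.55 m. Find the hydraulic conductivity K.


From K = Q*L / (A*dh):
Numerator: Q*L = 0.0068 * 39 = 0.2652.
Denominator: A*dh = 173 * 5.55 = 960.15.
K = 0.2652 / 960.15 = 0.000276 m/s.

0.000276


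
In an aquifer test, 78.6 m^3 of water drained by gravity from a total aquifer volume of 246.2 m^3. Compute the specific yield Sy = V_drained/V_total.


Specific yield Sy = Volume drained / Total volume.
Sy = 78.6 / 246.2
   = 0.3193.

0.3193


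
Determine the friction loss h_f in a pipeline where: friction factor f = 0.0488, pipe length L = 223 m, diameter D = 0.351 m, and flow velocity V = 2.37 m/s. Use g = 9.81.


Darcy-Weisbach equation: h_f = f * (L/D) * V^2/(2g).
f * L/D = 0.0488 * 223/0.351 = 31.004.
V^2/(2g) = 2.37^2 / (2*9.81) = 5.6169 / 19.62 = 0.2863 m.
h_f = 31.004 * 0.2863 = 8.876 m.

8.876


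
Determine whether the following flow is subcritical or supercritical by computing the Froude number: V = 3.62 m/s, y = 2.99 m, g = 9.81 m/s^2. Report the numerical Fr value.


The Froude number is defined as Fr = V / sqrt(g*y).
g*y = 9.81 * 2.99 = 29.3319.
sqrt(g*y) = sqrt(29.3319) = 5.4159.
Fr = 3.62 / 5.4159 = 0.6684.
Since Fr < 1, the flow is subcritical.

0.6684


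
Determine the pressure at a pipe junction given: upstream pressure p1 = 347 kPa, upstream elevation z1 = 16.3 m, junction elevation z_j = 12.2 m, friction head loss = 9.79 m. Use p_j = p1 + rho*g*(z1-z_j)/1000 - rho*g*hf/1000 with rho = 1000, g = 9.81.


Junction pressure: p_j = p1 + rho*g*(z1 - z_j)/1000 - rho*g*hf/1000.
Elevation term = 1000*9.81*(16.3 - 12.2)/1000 = 40.221 kPa.
Friction term = 1000*9.81*9.79/1000 = 96.04 kPa.
p_j = 347 + 40.221 - 96.04 = 291.18 kPa.

291.18


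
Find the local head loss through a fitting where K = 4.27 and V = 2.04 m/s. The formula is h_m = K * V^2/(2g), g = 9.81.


Minor loss formula: h_m = K * V^2/(2g).
V^2 = 2.04^2 = 4.1616.
V^2/(2g) = 4.1616 / 19.62 = 0.2121 m.
h_m = 4.27 * 0.2121 = 0.9057 m.

0.9057


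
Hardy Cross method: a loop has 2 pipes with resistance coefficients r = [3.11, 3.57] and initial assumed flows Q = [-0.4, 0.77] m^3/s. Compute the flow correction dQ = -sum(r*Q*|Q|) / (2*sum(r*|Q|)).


Numerator terms (r*Q*|Q|): 3.11*-0.4*|-0.4| = -0.4976; 3.57*0.77*|0.77| = 2.1167.
Sum of numerator = 1.6191.
Denominator terms (r*|Q|): 3.11*|-0.4| = 1.244; 3.57*|0.77| = 2.7489.
2 * sum of denominator = 2 * 3.9929 = 7.9858.
dQ = -1.6191 / 7.9858 = -0.2027 m^3/s.

-0.2027


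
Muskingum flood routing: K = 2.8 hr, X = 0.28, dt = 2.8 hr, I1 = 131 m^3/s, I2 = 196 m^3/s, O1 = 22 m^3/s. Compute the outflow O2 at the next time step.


Muskingum coefficients:
denom = 2*K*(1-X) + dt = 2*2.8*(1-0.28) + 2.8 = 6.832.
C0 = (dt - 2*K*X)/denom = (2.8 - 2*2.8*0.28)/6.832 = 0.1803.
C1 = (dt + 2*K*X)/denom = (2.8 + 2*2.8*0.28)/6.832 = 0.6393.
C2 = (2*K*(1-X) - dt)/denom = 0.1803.
O2 = C0*I2 + C1*I1 + C2*O1
   = 0.1803*196 + 0.6393*131 + 0.1803*22
   = 123.07 m^3/s.

123.07


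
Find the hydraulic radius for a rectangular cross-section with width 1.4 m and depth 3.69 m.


For a rectangular section:
Flow area A = b * y = 1.4 * 3.69 = 5.17 m^2.
Wetted perimeter P = b + 2y = 1.4 + 2*3.69 = 8.78 m.
Hydraulic radius R = A/P = 5.17 / 8.78 = 0.5884 m.

0.5884


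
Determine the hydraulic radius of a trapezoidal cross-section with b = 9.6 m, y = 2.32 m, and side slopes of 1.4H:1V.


For a trapezoidal section with side slope z:
A = (b + z*y)*y = (9.6 + 1.4*2.32)*2.32 = 29.807 m^2.
P = b + 2*y*sqrt(1 + z^2) = 9.6 + 2*2.32*sqrt(1 + 1.4^2) = 17.583 m.
R = A/P = 29.807 / 17.583 = 1.6952 m.

1.6952


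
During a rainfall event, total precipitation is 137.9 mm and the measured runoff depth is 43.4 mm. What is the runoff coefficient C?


The runoff coefficient C = runoff depth / rainfall depth.
C = 43.4 / 137.9
  = 0.3147.

0.3147
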